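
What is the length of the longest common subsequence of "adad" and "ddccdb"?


LCS of "adad" and "ddccdb"
DP table:
           d    d    c    c    d    b
      0    0    0    0    0    0    0
  a   0    0    0    0    0    0    0
  d   0    1    1    1    1    1    1
  a   0    1    1    1    1    1    1
  d   0    1    2    2    2    2    2
LCS length = dp[4][6] = 2

2


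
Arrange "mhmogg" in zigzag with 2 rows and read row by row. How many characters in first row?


Zigzag "mhmogg" into 2 rows:
Placing characters:
  'm' => row 0
  'h' => row 1
  'm' => row 0
  'o' => row 1
  'g' => row 0
  'g' => row 1
Rows:
  Row 0: "mmg"
  Row 1: "hog"
First row length: 3

3


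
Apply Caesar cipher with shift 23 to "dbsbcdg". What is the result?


Caesar cipher: shift "dbsbcdg" by 23
  'd' (pos 3) + 23 = pos 0 = 'a'
  'b' (pos 1) + 23 = pos 24 = 'y'
  's' (pos 18) + 23 = pos 15 = 'p'
  'b' (pos 1) + 23 = pos 24 = 'y'
  'c' (pos 2) + 23 = pos 25 = 'z'
  'd' (pos 3) + 23 = pos 0 = 'a'
  'g' (pos 6) + 23 = pos 3 = 'd'
Result: aypyzad

aypyzad


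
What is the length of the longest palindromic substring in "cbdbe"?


Input: "cbdbe"
Checking substrings for palindromes:
  [1:4] "bdb" (len 3) => palindrome
Longest palindromic substring: "bdb" with length 3

3


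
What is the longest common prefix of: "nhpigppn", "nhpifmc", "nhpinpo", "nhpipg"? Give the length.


Words: nhpigppn, nhpifmc, nhpinpo, nhpipg
  Position 0: all 'n' => match
  Position 1: all 'h' => match
  Position 2: all 'p' => match
  Position 3: all 'i' => match
  Position 4: ('g', 'f', 'n', 'p') => mismatch, stop
LCP = "nhpi" (length 4)

4


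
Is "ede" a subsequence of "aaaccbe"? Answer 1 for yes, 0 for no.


Check if "ede" is a subsequence of "aaaccbe"
Greedy scan:
  Position 0 ('a'): no match needed
  Position 1 ('a'): no match needed
  Position 2 ('a'): no match needed
  Position 3 ('c'): no match needed
  Position 4 ('c'): no match needed
  Position 5 ('b'): no match needed
  Position 6 ('e'): matches sub[0] = 'e'
Only matched 1/3 characters => not a subsequence

0


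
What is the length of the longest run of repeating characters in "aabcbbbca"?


Input: "aabcbbbca"
Scanning for longest run:
  Position 1 ('a'): continues run of 'a', length=2
  Position 2 ('b'): new char, reset run to 1
  Position 3 ('c'): new char, reset run to 1
  Position 4 ('b'): new char, reset run to 1
  Position 5 ('b'): continues run of 'b', length=2
  Position 6 ('b'): continues run of 'b', length=3
  Position 7 ('c'): new char, reset run to 1
  Position 8 ('a'): new char, reset run to 1
Longest run: 'b' with length 3

3


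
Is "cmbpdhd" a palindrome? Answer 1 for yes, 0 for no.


Input: cmbpdhd
Reversed: dhdpbmc
  Compare pos 0 ('c') with pos 6 ('d'): MISMATCH
  Compare pos 1 ('m') with pos 5 ('h'): MISMATCH
  Compare pos 2 ('b') with pos 4 ('d'): MISMATCH
Result: not a palindrome

0


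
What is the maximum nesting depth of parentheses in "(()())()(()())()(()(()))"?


Input: "(()())()(()())()(()(()))"
Tracking depth:
  Position 0 '(': depth becomes 1
  Position 1 '(': depth becomes 2
  Position 2 ')': depth becomes 1
  Position 3 '(': depth becomes 2
  Position 4 ')': depth becomes 1
  Position 5 ')': depth becomes 0
  Position 6 '(': depth becomes 1
  Position 7 ')': depth becomes 0
  Position 8 '(': depth becomes 1
  Position 9 '(': depth becomes 2
  Position 10 ')': depth becomes 1
  Position 11 '(': depth becomes 2
  Position 12 ')': depth becomes 1
  Position 13 ')': depth becomes 0
  Position 14 '(': depth becomes 1
  Position 15 ')': depth becomes 0
  Position 16 '(': depth becomes 1
  Position 17 '(': depth becomes 2
  Position 18 ')': depth becomes 1
  Position 19 '(': depth becomes 2
  Position 20 '(': depth becomes 3
  Position 21 ')': depth becomes 2
  Position 22 ')': depth becomes 1
  Position 23 ')': depth becomes 0
Maximum depth reached: 3

3


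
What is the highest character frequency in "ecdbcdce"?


Input: ecdbcdce
Character counts:
  'b': 1
  'c': 3
  'd': 2
  'e': 2
Maximum frequency: 3

3


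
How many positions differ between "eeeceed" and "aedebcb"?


Comparing "eeeceed" and "aedebcb" position by position:
  Position 0: 'e' vs 'a' => DIFFER
  Position 1: 'e' vs 'e' => same
  Position 2: 'e' vs 'd' => DIFFER
  Position 3: 'c' vs 'e' => DIFFER
  Position 4: 'e' vs 'b' => DIFFER
  Position 5: 'e' vs 'c' => DIFFER
  Position 6: 'd' vs 'b' => DIFFER
Positions that differ: 6

6


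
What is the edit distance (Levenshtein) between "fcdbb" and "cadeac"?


Computing edit distance: "fcdbb" -> "cadeac"
DP table:
           c    a    d    e    a    c
      0    1    2    3    4    5    6
  f   1    1    2    3    4    5    6
  c   2    1    2    3    4    5    5
  d   3    2    2    2    3    4    5
  b   4    3    3    3    3    4    5
  b   5    4    4    4    4    4    5
Edit distance = dp[5][6] = 5

5


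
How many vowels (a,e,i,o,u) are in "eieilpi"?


Input: eieilpi
Checking each character:
  'e' at position 0: vowel (running total: 1)
  'i' at position 1: vowel (running total: 2)
  'e' at position 2: vowel (running total: 3)
  'i' at position 3: vowel (running total: 4)
  'l' at position 4: consonant
  'p' at position 5: consonant
  'i' at position 6: vowel (running total: 5)
Total vowels: 5

5


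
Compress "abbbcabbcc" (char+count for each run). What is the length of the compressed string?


Input: abbbcabbcc
Runs:
  'a' x 1 => "a1"
  'b' x 3 => "b3"
  'c' x 1 => "c1"
  'a' x 1 => "a1"
  'b' x 2 => "b2"
  'c' x 2 => "c2"
Compressed: "a1b3c1a1b2c2"
Compressed length: 12

12


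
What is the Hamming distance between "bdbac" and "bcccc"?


Comparing "bdbac" and "bcccc" position by position:
  Position 0: 'b' vs 'b' => same
  Position 1: 'd' vs 'c' => differ
  Position 2: 'b' vs 'c' => differ
  Position 3: 'a' vs 'c' => differ
  Position 4: 'c' vs 'c' => same
Total differences (Hamming distance): 3

3


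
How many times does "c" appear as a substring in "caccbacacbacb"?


Searching for "c" in "caccbacacbacb"
Scanning each position:
  Position 0: "c" => MATCH
  Position 1: "a" => no
  Position 2: "c" => MATCH
  Position 3: "c" => MATCH
  Position 4: "b" => no
  Position 5: "a" => no
  Position 6: "c" => MATCH
  Position 7: "a" => no
  Position 8: "c" => MATCH
  Position 9: "b" => no
  Position 10: "a" => no
  Position 11: "c" => MATCH
  Position 12: "b" => no
Total occurrences: 6

6


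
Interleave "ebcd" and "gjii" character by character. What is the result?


Interleaving "ebcd" and "gjii":
  Position 0: 'e' from first, 'g' from second => "eg"
  Position 1: 'b' from first, 'j' from second => "bj"
  Position 2: 'c' from first, 'i' from second => "ci"
  Position 3: 'd' from first, 'i' from second => "di"
Result: egbjcidi

egbjcidi


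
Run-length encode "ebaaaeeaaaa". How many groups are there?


Input: ebaaaeeaaaa
Scanning for consecutive runs:
  Group 1: 'e' x 1 (positions 0-0)
  Group 2: 'b' x 1 (positions 1-1)
  Group 3: 'a' x 3 (positions 2-4)
  Group 4: 'e' x 2 (positions 5-6)
  Group 5: 'a' x 4 (positions 7-10)
Total groups: 5

5


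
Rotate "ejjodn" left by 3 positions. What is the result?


Input: "ejjodn", rotate left by 3
First 3 characters: "ejj"
Remaining characters: "odn"
Concatenate remaining + first: "odn" + "ejj" = "odnejj"

odnejj


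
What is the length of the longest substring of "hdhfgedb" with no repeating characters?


Input: "hdhfgedb"
Sliding window (track last position of each char):
  Position 0 ('h'): window [0,0] length 1 -- new best
  Position 1 ('d'): window [0,1] length 2 -- new best
  Position 2 ('h'): repeat (last at 0), move window start to 1
  Position 2 ('h'): window [1,2] length 2
  Position 3 ('f'): window [1,3] length 3 -- new best
  Position 4 ('g'): window [1,4] length 4 -- new best
  Position 5 ('e'): window [1,5] length 5 -- new best
  Position 6 ('d'): repeat (last at 1), move window start to 2
  Position 6 ('d'): window [2,6] length 5
  Position 7 ('b'): window [2,7] length 6 -- new best
Longest substring with no repeats: "hfgedb" with length 6

6


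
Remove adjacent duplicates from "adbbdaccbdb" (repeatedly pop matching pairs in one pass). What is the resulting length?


Input: adbbdaccbdb
Stack-based adjacent duplicate removal:
  Read 'a': push. Stack: a
  Read 'd': push. Stack: ad
  Read 'b': push. Stack: adb
  Read 'b': matches stack top 'b' => pop. Stack: ad
  Read 'd': matches stack top 'd' => pop. Stack: a
  Read 'a': matches stack top 'a' => pop. Stack: (empty)
  Read 'c': push. Stack: c
  Read 'c': matches stack top 'c' => pop. Stack: (empty)
  Read 'b': push. Stack: b
  Read 'd': push. Stack: bd
  Read 'b': push. Stack: bdb
Final stack: "bdb" (length 3)

3


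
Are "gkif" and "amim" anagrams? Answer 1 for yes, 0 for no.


Strings: "gkif", "amim"
Sorted first:  fgik
Sorted second: aimm
Differ at position 0: 'f' vs 'a' => not anagrams

0


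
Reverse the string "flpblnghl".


Input: flpblnghl
Reading characters right to left:
  Position 8: 'l'
  Position 7: 'h'
  Position 6: 'g'
  Position 5: 'n'
  Position 4: 'l'
  Position 3: 'b'
  Position 2: 'p'
  Position 1: 'l'
  Position 0: 'f'
Reversed: lhgnlbplf

lhgnlbplf


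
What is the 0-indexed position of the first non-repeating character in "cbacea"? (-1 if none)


Input: cbacea
Character frequencies:
  'a': 2
  'b': 1
  'c': 2
  'e': 1
Scanning left to right for freq == 1:
  Position 0 ('c'): freq=2, skip
  Position 1 ('b'): unique! => answer = 1

1


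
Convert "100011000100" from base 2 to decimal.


Input: "100011000100" in base 2
Positional expansion:
  Digit '1' (value 1) x 2^11 = 2048
  Digit '0' (value 0) x 2^10 = 0
  Digit '0' (value 0) x 2^9 = 0
  Digit '0' (value 0) x 2^8 = 0
  Digit '1' (value 1) x 2^7 = 128
  Digit '1' (value 1) x 2^6 = 64
  Digit '0' (value 0) x 2^5 = 0
  Digit '0' (value 0) x 2^4 = 0
  Digit '0' (value 0) x 2^3 = 0
  Digit '1' (value 1) x 2^2 = 4
  Digit '0' (value 0) x 2^1 = 0
  Digit '0' (value 0) x 2^0 = 0
Sum = 2244

2244


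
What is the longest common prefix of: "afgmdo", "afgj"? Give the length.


Words: afgmdo, afgj
  Position 0: all 'a' => match
  Position 1: all 'f' => match
  Position 2: all 'g' => match
  Position 3: ('m', 'j') => mismatch, stop
LCP = "afg" (length 3)

3


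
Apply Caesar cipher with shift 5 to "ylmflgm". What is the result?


Caesar cipher: shift "ylmflgm" by 5
  'y' (pos 24) + 5 = pos 3 = 'd'
  'l' (pos 11) + 5 = pos 16 = 'q'
  'm' (pos 12) + 5 = pos 17 = 'r'
  'f' (pos 5) + 5 = pos 10 = 'k'
  'l' (pos 11) + 5 = pos 16 = 'q'
  'g' (pos 6) + 5 = pos 11 = 'l'
  'm' (pos 12) + 5 = pos 17 = 'r'
Result: dqrkqlr

dqrkqlr


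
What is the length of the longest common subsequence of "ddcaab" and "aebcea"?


LCS of "ddcaab" and "aebcea"
DP table:
           a    e    b    c    e    a
      0    0    0    0    0    0    0
  d   0    0    0    0    0    0    0
  d   0    0    0    0    0    0    0
  c   0    0    0    0    1    1    1
  a   0    1    1    1    1    1    2
  a   0    1    1    1    1    1    2
  b   0    1    1    2    2    2    2
LCS length = dp[6][6] = 2

2


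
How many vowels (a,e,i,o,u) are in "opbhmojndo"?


Input: opbhmojndo
Checking each character:
  'o' at position 0: vowel (running total: 1)
  'p' at position 1: consonant
  'b' at position 2: consonant
  'h' at position 3: consonant
  'm' at position 4: consonant
  'o' at position 5: vowel (running total: 2)
  'j' at position 6: consonant
  'n' at position 7: consonant
  'd' at position 8: consonant
  'o' at position 9: vowel (running total: 3)
Total vowels: 3

3


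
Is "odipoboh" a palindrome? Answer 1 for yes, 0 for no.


Input: odipoboh
Reversed: hobopido
  Compare pos 0 ('o') with pos 7 ('h'): MISMATCH
  Compare pos 1 ('d') with pos 6 ('o'): MISMATCH
  Compare pos 2 ('i') with pos 5 ('b'): MISMATCH
  Compare pos 3 ('p') with pos 4 ('o'): MISMATCH
Result: not a palindrome

0


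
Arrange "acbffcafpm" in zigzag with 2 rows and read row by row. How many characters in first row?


Zigzag "acbffcafpm" into 2 rows:
Placing characters:
  'a' => row 0
  'c' => row 1
  'b' => row 0
  'f' => row 1
  'f' => row 0
  'c' => row 1
  'a' => row 0
  'f' => row 1
  'p' => row 0
  'm' => row 1
Rows:
  Row 0: "abfap"
  Row 1: "cfcfm"
First row length: 5

5


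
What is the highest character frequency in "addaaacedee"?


Input: addaaacedee
Character counts:
  'a': 4
  'c': 1
  'd': 3
  'e': 3
Maximum frequency: 4

4


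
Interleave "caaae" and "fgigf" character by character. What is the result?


Interleaving "caaae" and "fgigf":
  Position 0: 'c' from first, 'f' from second => "cf"
  Position 1: 'a' from first, 'g' from second => "ag"
  Position 2: 'a' from first, 'i' from second => "ai"
  Position 3: 'a' from first, 'g' from second => "ag"
  Position 4: 'e' from first, 'f' from second => "ef"
Result: cfagaiagef

cfagaiagef


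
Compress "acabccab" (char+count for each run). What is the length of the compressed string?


Input: acabccab
Runs:
  'a' x 1 => "a1"
  'c' x 1 => "c1"
  'a' x 1 => "a1"
  'b' x 1 => "b1"
  'c' x 2 => "c2"
  'a' x 1 => "a1"
  'b' x 1 => "b1"
Compressed: "a1c1a1b1c2a1b1"
Compressed length: 14

14


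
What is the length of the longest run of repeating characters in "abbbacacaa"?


Input: "abbbacacaa"
Scanning for longest run:
  Position 1 ('b'): new char, reset run to 1
  Position 2 ('b'): continues run of 'b', length=2
  Position 3 ('b'): continues run of 'b', length=3
  Position 4 ('a'): new char, reset run to 1
  Position 5 ('c'): new char, reset run to 1
  Position 6 ('a'): new char, reset run to 1
  Position 7 ('c'): new char, reset run to 1
  Position 8 ('a'): new char, reset run to 1
  Position 9 ('a'): continues run of 'a', length=2
Longest run: 'b' with length 3

3


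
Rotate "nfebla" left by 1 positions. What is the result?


Input: "nfebla", rotate left by 1
First 1 characters: "n"
Remaining characters: "febla"
Concatenate remaining + first: "febla" + "n" = "feblan"

feblan


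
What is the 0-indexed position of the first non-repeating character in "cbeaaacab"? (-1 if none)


Input: cbeaaacab
Character frequencies:
  'a': 4
  'b': 2
  'c': 2
  'e': 1
Scanning left to right for freq == 1:
  Position 0 ('c'): freq=2, skip
  Position 1 ('b'): freq=2, skip
  Position 2 ('e'): unique! => answer = 2

2


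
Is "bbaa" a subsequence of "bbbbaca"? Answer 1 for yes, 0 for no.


Check if "bbaa" is a subsequence of "bbbbaca"
Greedy scan:
  Position 0 ('b'): matches sub[0] = 'b'
  Position 1 ('b'): matches sub[1] = 'b'
  Position 2 ('b'): no match needed
  Position 3 ('b'): no match needed
  Position 4 ('a'): matches sub[2] = 'a'
  Position 5 ('c'): no match needed
  Position 6 ('a'): matches sub[3] = 'a'
All 4 characters matched => is a subsequence

1


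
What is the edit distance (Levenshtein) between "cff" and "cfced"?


Computing edit distance: "cff" -> "cfced"
DP table:
           c    f    c    e    d
      0    1    2    3    4    5
  c   1    0    1    2    3    4
  f   2    1    0    1    2    3
  f   3    2    1    1    2    3
Edit distance = dp[3][5] = 3

3


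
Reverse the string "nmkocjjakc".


Input: nmkocjjakc
Reading characters right to left:
  Position 9: 'c'
  Position 8: 'k'
  Position 7: 'a'
  Position 6: 'j'
  Position 5: 'j'
  Position 4: 'c'
  Position 3: 'o'
  Position 2: 'k'
  Position 1: 'm'
  Position 0: 'n'
Reversed: ckajjcokmn

ckajjcokmn


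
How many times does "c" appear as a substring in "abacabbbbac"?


Searching for "c" in "abacabbbbac"
Scanning each position:
  Position 0: "a" => no
  Position 1: "b" => no
  Position 2: "a" => no
  Position 3: "c" => MATCH
  Position 4: "a" => no
  Position 5: "b" => no
  Position 6: "b" => no
  Position 7: "b" => no
  Position 8: "b" => no
  Position 9: "a" => no
  Position 10: "c" => MATCH
Total occurrences: 2

2


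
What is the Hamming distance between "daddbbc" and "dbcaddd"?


Comparing "daddbbc" and "dbcaddd" position by position:
  Position 0: 'd' vs 'd' => same
  Position 1: 'a' vs 'b' => differ
  Position 2: 'd' vs 'c' => differ
  Position 3: 'd' vs 'a' => differ
  Position 4: 'b' vs 'd' => differ
  Position 5: 'b' vs 'd' => differ
  Position 6: 'c' vs 'd' => differ
Total differences (Hamming distance): 6

6


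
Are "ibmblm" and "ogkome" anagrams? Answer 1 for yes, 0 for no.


Strings: "ibmblm", "ogkome"
Sorted first:  bbilmm
Sorted second: egkmoo
Differ at position 0: 'b' vs 'e' => not anagrams

0


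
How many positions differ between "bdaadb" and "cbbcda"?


Comparing "bdaadb" and "cbbcda" position by position:
  Position 0: 'b' vs 'c' => DIFFER
  Position 1: 'd' vs 'b' => DIFFER
  Position 2: 'a' vs 'b' => DIFFER
  Position 3: 'a' vs 'c' => DIFFER
  Position 4: 'd' vs 'd' => same
  Position 5: 'b' vs 'a' => DIFFER
Positions that differ: 5

5


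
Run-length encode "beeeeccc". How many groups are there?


Input: beeeeccc
Scanning for consecutive runs:
  Group 1: 'b' x 1 (positions 0-0)
  Group 2: 'e' x 4 (positions 1-4)
  Group 3: 'c' x 3 (positions 5-7)
Total groups: 3

3


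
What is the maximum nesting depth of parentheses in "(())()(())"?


Input: "(())()(())"
Tracking depth:
  Position 0 '(': depth becomes 1
  Position 1 '(': depth becomes 2
  Position 2 ')': depth becomes 1
  Position 3 ')': depth becomes 0
  Position 4 '(': depth becomes 1
  Position 5 ')': depth becomes 0
  Position 6 '(': depth becomes 1
  Position 7 '(': depth becomes 2
  Position 8 ')': depth becomes 1
  Position 9 ')': depth becomes 0
Maximum depth reached: 2

2


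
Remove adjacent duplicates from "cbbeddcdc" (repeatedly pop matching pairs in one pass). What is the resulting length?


Input: cbbeddcdc
Stack-based adjacent duplicate removal:
  Read 'c': push. Stack: c
  Read 'b': push. Stack: cb
  Read 'b': matches stack top 'b' => pop. Stack: c
  Read 'e': push. Stack: ce
  Read 'd': push. Stack: ced
  Read 'd': matches stack top 'd' => pop. Stack: ce
  Read 'c': push. Stack: cec
  Read 'd': push. Stack: cecd
  Read 'c': push. Stack: cecdc
Final stack: "cecdc" (length 5)

5


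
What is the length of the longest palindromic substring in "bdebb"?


Input: "bdebb"
Checking substrings for palindromes:
  [3:5] "bb" (len 2) => palindrome
Longest palindromic substring: "bb" with length 2

2


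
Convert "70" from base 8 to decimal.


Input: "70" in base 8
Positional expansion:
  Digit '7' (value 7) x 8^1 = 56
  Digit '0' (value 0) x 8^0 = 0
Sum = 56

56


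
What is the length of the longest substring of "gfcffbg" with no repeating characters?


Input: "gfcffbg"
Sliding window (track last position of each char):
  Position 0 ('g'): window [0,0] length 1 -- new best
  Position 1 ('f'): window [0,1] length 2 -- new best
  Position 2 ('c'): window [0,2] length 3 -- new best
  Position 3 ('f'): repeat (last at 1), move window start to 2
  Position 3 ('f'): window [2,3] length 2
  Position 4 ('f'): repeat (last at 3), move window start to 4
  Position 4 ('f'): window [4,4] length 1
  Position 5 ('b'): window [4,5] length 2
  Position 6 ('g'): window [4,6] length 3
Longest substring with no repeats: "gfc" with length 3

3


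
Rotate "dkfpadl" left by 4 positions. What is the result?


Input: "dkfpadl", rotate left by 4
First 4 characters: "dkfp"
Remaining characters: "adl"
Concatenate remaining + first: "adl" + "dkfp" = "adldkfp"

adldkfp


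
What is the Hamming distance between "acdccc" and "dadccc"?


Comparing "acdccc" and "dadccc" position by position:
  Position 0: 'a' vs 'd' => differ
  Position 1: 'c' vs 'a' => differ
  Position 2: 'd' vs 'd' => same
  Position 3: 'c' vs 'c' => same
  Position 4: 'c' vs 'c' => same
  Position 5: 'c' vs 'c' => same
Total differences (Hamming distance): 2

2


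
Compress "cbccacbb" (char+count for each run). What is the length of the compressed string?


Input: cbccacbb
Runs:
  'c' x 1 => "c1"
  'b' x 1 => "b1"
  'c' x 2 => "c2"
  'a' x 1 => "a1"
  'c' x 1 => "c1"
  'b' x 2 => "b2"
Compressed: "c1b1c2a1c1b2"
Compressed length: 12

12


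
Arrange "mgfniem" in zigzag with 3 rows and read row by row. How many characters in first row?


Zigzag "mgfniem" into 3 rows:
Placing characters:
  'm' => row 0
  'g' => row 1
  'f' => row 2
  'n' => row 1
  'i' => row 0
  'e' => row 1
  'm' => row 2
Rows:
  Row 0: "mi"
  Row 1: "gne"
  Row 2: "fm"
First row length: 2

2


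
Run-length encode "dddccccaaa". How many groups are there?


Input: dddccccaaa
Scanning for consecutive runs:
  Group 1: 'd' x 3 (positions 0-2)
  Group 2: 'c' x 4 (positions 3-6)
  Group 3: 'a' x 3 (positions 7-9)
Total groups: 3

3


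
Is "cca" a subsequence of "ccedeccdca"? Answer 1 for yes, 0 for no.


Check if "cca" is a subsequence of "ccedeccdca"
Greedy scan:
  Position 0 ('c'): matches sub[0] = 'c'
  Position 1 ('c'): matches sub[1] = 'c'
  Position 2 ('e'): no match needed
  Position 3 ('d'): no match needed
  Position 4 ('e'): no match needed
  Position 5 ('c'): no match needed
  Position 6 ('c'): no match needed
  Position 7 ('d'): no match needed
  Position 8 ('c'): no match needed
  Position 9 ('a'): matches sub[2] = 'a'
All 3 characters matched => is a subsequence

1


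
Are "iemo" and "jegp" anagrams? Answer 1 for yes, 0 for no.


Strings: "iemo", "jegp"
Sorted first:  eimo
Sorted second: egjp
Differ at position 1: 'i' vs 'g' => not anagrams

0


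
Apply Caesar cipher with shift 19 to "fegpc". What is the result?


Caesar cipher: shift "fegpc" by 19
  'f' (pos 5) + 19 = pos 24 = 'y'
  'e' (pos 4) + 19 = pos 23 = 'x'
  'g' (pos 6) + 19 = pos 25 = 'z'
  'p' (pos 15) + 19 = pos 8 = 'i'
  'c' (pos 2) + 19 = pos 21 = 'v'
Result: yxziv

yxziv


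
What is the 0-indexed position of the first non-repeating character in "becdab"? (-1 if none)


Input: becdab
Character frequencies:
  'a': 1
  'b': 2
  'c': 1
  'd': 1
  'e': 1
Scanning left to right for freq == 1:
  Position 0 ('b'): freq=2, skip
  Position 1 ('e'): unique! => answer = 1

1


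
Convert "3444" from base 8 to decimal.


Input: "3444" in base 8
Positional expansion:
  Digit '3' (value 3) x 8^3 = 1536
  Digit '4' (value 4) x 8^2 = 256
  Digit '4' (value 4) x 8^1 = 32
  Digit '4' (value 4) x 8^0 = 4
Sum = 1828

1828


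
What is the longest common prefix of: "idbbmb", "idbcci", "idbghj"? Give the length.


Words: idbbmb, idbcci, idbghj
  Position 0: all 'i' => match
  Position 1: all 'd' => match
  Position 2: all 'b' => match
  Position 3: ('b', 'c', 'g') => mismatch, stop
LCP = "idb" (length 3)

3


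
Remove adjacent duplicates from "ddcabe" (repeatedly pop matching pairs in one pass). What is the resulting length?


Input: ddcabe
Stack-based adjacent duplicate removal:
  Read 'd': push. Stack: d
  Read 'd': matches stack top 'd' => pop. Stack: (empty)
  Read 'c': push. Stack: c
  Read 'a': push. Stack: ca
  Read 'b': push. Stack: cab
  Read 'e': push. Stack: cabe
Final stack: "cabe" (length 4)

4


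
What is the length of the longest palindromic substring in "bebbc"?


Input: "bebbc"
Checking substrings for palindromes:
  [0:3] "beb" (len 3) => palindrome
  [2:4] "bb" (len 2) => palindrome
Longest palindromic substring: "beb" with length 3

3


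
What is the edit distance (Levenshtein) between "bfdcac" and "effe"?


Computing edit distance: "bfdcac" -> "effe"
DP table:
           e    f    f    e
      0    1    2    3    4
  b   1    1    2    3    4
  f   2    2    1    2    3
  d   3    3    2    2    3
  c   4    4    3    3    3
  a   5    5    4    4    4
  c   6    6    5    5    5
Edit distance = dp[6][4] = 5

5


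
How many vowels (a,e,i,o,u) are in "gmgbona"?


Input: gmgbona
Checking each character:
  'g' at position 0: consonant
  'm' at position 1: consonant
  'g' at position 2: consonant
  'b' at position 3: consonant
  'o' at position 4: vowel (running total: 1)
  'n' at position 5: consonant
  'a' at position 6: vowel (running total: 2)
Total vowels: 2

2


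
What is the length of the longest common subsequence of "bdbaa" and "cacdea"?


LCS of "bdbaa" and "cacdea"
DP table:
           c    a    c    d    e    a
      0    0    0    0    0    0    0
  b   0    0    0    0    0    0    0
  d   0    0    0    0    1    1    1
  b   0    0    0    0    1    1    1
  a   0    0    1    1    1    1    2
  a   0    0    1    1    1    1    2
LCS length = dp[5][6] = 2

2


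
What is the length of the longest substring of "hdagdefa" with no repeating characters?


Input: "hdagdefa"
Sliding window (track last position of each char):
  Position 0 ('h'): window [0,0] length 1 -- new best
  Position 1 ('d'): window [0,1] length 2 -- new best
  Position 2 ('a'): window [0,2] length 3 -- new best
  Position 3 ('g'): window [0,3] length 4 -- new best
  Position 4 ('d'): repeat (last at 1), move window start to 2
  Position 4 ('d'): window [2,4] length 3
  Position 5 ('e'): window [2,5] length 4
  Position 6 ('f'): window [2,6] length 5 -- new best
  Position 7 ('a'): repeat (last at 2), move window start to 3
  Position 7 ('a'): window [3,7] length 5
Longest substring with no repeats: "agdef" with length 5

5


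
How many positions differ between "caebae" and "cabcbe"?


Comparing "caebae" and "cabcbe" position by position:
  Position 0: 'c' vs 'c' => same
  Position 1: 'a' vs 'a' => same
  Position 2: 'e' vs 'b' => DIFFER
  Position 3: 'b' vs 'c' => DIFFER
  Position 4: 'a' vs 'b' => DIFFER
  Position 5: 'e' vs 'e' => same
Positions that differ: 3

3


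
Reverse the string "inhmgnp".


Input: inhmgnp
Reading characters right to left:
  Position 6: 'p'
  Position 5: 'n'
  Position 4: 'g'
  Position 3: 'm'
  Position 2: 'h'
  Position 1: 'n'
  Position 0: 'i'
Reversed: pngmhni

pngmhni


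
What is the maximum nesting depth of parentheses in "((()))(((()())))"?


Input: "((()))(((()())))"
Tracking depth:
  Position 0 '(': depth becomes 1
  Position 1 '(': depth becomes 2
  Position 2 '(': depth becomes 3
  Position 3 ')': depth becomes 2
  Position 4 ')': depth becomes 1
  Position 5 ')': depth becomes 0
  Position 6 '(': depth becomes 1
  Position 7 '(': depth becomes 2
  Position 8 '(': depth becomes 3
  Position 9 '(': depth becomes 4
  Position 10 ')': depth becomes 3
  Position 11 '(': depth becomes 4
  Position 12 ')': depth becomes 3
  Position 13 ')': depth becomes 2
  Position 14 ')': depth becomes 1
  Position 15 ')': depth becomes 0
Maximum depth reached: 4

4


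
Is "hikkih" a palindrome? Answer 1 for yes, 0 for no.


Input: hikkih
Reversed: hikkih
  Compare pos 0 ('h') with pos 5 ('h'): match
  Compare pos 1 ('i') with pos 4 ('i'): match
  Compare pos 2 ('k') with pos 3 ('k'): match
Result: palindrome

1


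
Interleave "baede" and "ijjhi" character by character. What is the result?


Interleaving "baede" and "ijjhi":
  Position 0: 'b' from first, 'i' from second => "bi"
  Position 1: 'a' from first, 'j' from second => "aj"
  Position 2: 'e' from first, 'j' from second => "ej"
  Position 3: 'd' from first, 'h' from second => "dh"
  Position 4: 'e' from first, 'i' from second => "ei"
Result: biajejdhei

biajejdhei


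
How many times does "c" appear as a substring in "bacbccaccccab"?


Searching for "c" in "bacbccaccccab"
Scanning each position:
  Position 0: "b" => no
  Position 1: "a" => no
  Position 2: "c" => MATCH
  Position 3: "b" => no
  Position 4: "c" => MATCH
  Position 5: "c" => MATCH
  Position 6: "a" => no
  Position 7: "c" => MATCH
  Position 8: "c" => MATCH
  Position 9: "c" => MATCH
  Position 10: "c" => MATCH
  Position 11: "a" => no
  Position 12: "b" => no
Total occurrences: 7

7


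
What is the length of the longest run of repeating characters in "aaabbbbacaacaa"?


Input: "aaabbbbacaacaa"
Scanning for longest run:
  Position 1 ('a'): continues run of 'a', length=2
  Position 2 ('a'): continues run of 'a', length=3
  Position 3 ('b'): new char, reset run to 1
  Position 4 ('b'): continues run of 'b', length=2
  Position 5 ('b'): continues run of 'b', length=3
  Position 6 ('b'): continues run of 'b', length=4
  Position 7 ('a'): new char, reset run to 1
  Position 8 ('c'): new char, reset run to 1
  Position 9 ('a'): new char, reset run to 1
  Position 10 ('a'): continues run of 'a', length=2
  Position 11 ('c'): new char, reset run to 1
  Position 12 ('a'): new char, reset run to 1
  Position 13 ('a'): continues run of 'a', length=2
Longest run: 'b' with length 4

4


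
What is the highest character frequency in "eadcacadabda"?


Input: eadcacadabda
Character counts:
  'a': 5
  'b': 1
  'c': 2
  'd': 3
  'e': 1
Maximum frequency: 5

5


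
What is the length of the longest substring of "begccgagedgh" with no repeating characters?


Input: "begccgagedgh"
Sliding window (track last position of each char):
  Position 0 ('b'): window [0,0] length 1 -- new best
  Position 1 ('e'): window [0,1] length 2 -- new best
  Position 2 ('g'): window [0,2] length 3 -- new best
  Position 3 ('c'): window [0,3] length 4 -- new best
  Position 4 ('c'): repeat (last at 3), move window start to 4
  Position 4 ('c'): window [4,4] length 1
  Position 5 ('g'): window [4,5] length 2
  Position 6 ('a'): window [4,6] length 3
  Position 7 ('g'): repeat (last at 5), move window start to 6
  Position 7 ('g'): window [6,7] length 2
  Position 8 ('e'): window [6,8] length 3
  Position 9 ('d'): window [6,9] length 4
  Position 10 ('g'): repeat (last at 7), move window start to 8
  Position 10 ('g'): window [8,10] length 3
  Position 11 ('h'): window [8,11] length 4
Longest substring with no repeats: "begc" with length 4

4


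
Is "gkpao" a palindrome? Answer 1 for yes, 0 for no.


Input: gkpao
Reversed: oapkg
  Compare pos 0 ('g') with pos 4 ('o'): MISMATCH
  Compare pos 1 ('k') with pos 3 ('a'): MISMATCH
Result: not a palindrome

0


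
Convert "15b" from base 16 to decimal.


Input: "15b" in base 16
Positional expansion:
  Digit '1' (value 1) x 16^2 = 256
  Digit '5' (value 5) x 16^1 = 80
  Digit 'b' (value 11) x 16^0 = 11
Sum = 347

347


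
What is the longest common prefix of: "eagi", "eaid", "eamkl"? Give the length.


Words: eagi, eaid, eamkl
  Position 0: all 'e' => match
  Position 1: all 'a' => match
  Position 2: ('g', 'i', 'm') => mismatch, stop
LCP = "ea" (length 2)

2


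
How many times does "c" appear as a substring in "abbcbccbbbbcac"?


Searching for "c" in "abbcbccbbbbcac"
Scanning each position:
  Position 0: "a" => no
  Position 1: "b" => no
  Position 2: "b" => no
  Position 3: "c" => MATCH
  Position 4: "b" => no
  Position 5: "c" => MATCH
  Position 6: "c" => MATCH
  Position 7: "b" => no
  Position 8: "b" => no
  Position 9: "b" => no
  Position 10: "b" => no
  Position 11: "c" => MATCH
  Position 12: "a" => no
  Position 13: "c" => MATCH
Total occurrences: 5

5


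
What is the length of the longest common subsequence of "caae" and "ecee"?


LCS of "caae" and "ecee"
DP table:
           e    c    e    e
      0    0    0    0    0
  c   0    0    1    1    1
  a   0    0    1    1    1
  a   0    0    1    1    1
  e   0    1    1    2    2
LCS length = dp[4][4] = 2

2


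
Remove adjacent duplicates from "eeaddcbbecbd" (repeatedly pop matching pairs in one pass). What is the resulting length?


Input: eeaddcbbecbd
Stack-based adjacent duplicate removal:
  Read 'e': push. Stack: e
  Read 'e': matches stack top 'e' => pop. Stack: (empty)
  Read 'a': push. Stack: a
  Read 'd': push. Stack: ad
  Read 'd': matches stack top 'd' => pop. Stack: a
  Read 'c': push. Stack: ac
  Read 'b': push. Stack: acb
  Read 'b': matches stack top 'b' => pop. Stack: ac
  Read 'e': push. Stack: ace
  Read 'c': push. Stack: acec
  Read 'b': push. Stack: acecb
  Read 'd': push. Stack: acecbd
Final stack: "acecbd" (length 6)

6


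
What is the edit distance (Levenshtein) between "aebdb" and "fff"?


Computing edit distance: "aebdb" -> "fff"
DP table:
           f    f    f
      0    1    2    3
  a   1    1    2    3
  e   2    2    2    3
  b   3    3    3    3
  d   4    4    4    4
  b   5    5    5    5
Edit distance = dp[5][3] = 5

5


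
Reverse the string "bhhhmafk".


Input: bhhhmafk
Reading characters right to left:
  Position 7: 'k'
  Position 6: 'f'
  Position 5: 'a'
  Position 4: 'm'
  Position 3: 'h'
  Position 2: 'h'
  Position 1: 'h'
  Position 0: 'b'
Reversed: kfamhhhb

kfamhhhb


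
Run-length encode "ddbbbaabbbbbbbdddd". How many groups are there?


Input: ddbbbaabbbbbbbdddd
Scanning for consecutive runs:
  Group 1: 'd' x 2 (positions 0-1)
  Group 2: 'b' x 3 (positions 2-4)
  Group 3: 'a' x 2 (positions 5-6)
  Group 4: 'b' x 7 (positions 7-13)
  Group 5: 'd' x 4 (positions 14-17)
Total groups: 5

5


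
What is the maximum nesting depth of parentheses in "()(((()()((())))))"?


Input: "()(((()()((())))))"
Tracking depth:
  Position 0 '(': depth becomes 1
  Position 1 ')': depth becomes 0
  Position 2 '(': depth becomes 1
  Position 3 '(': depth becomes 2
  Position 4 '(': depth becomes 3
  Position 5 '(': depth becomes 4
  Position 6 ')': depth becomes 3
  Position 7 '(': depth becomes 4
  Position 8 ')': depth becomes 3
  Position 9 '(': depth becomes 4
  Position 10 '(': depth becomes 5
  Position 11 '(': depth becomes 6
  Position 12 ')': depth becomes 5
  Position 13 ')': depth becomes 4
  Position 14 ')': depth becomes 3
  Position 15 ')': depth becomes 2
  Position 16 ')': depth becomes 1
  Position 17 ')': depth becomes 0
Maximum depth reached: 6

6


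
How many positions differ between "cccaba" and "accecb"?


Comparing "cccaba" and "accecb" position by position:
  Position 0: 'c' vs 'a' => DIFFER
  Position 1: 'c' vs 'c' => same
  Position 2: 'c' vs 'c' => same
  Position 3: 'a' vs 'e' => DIFFER
  Position 4: 'b' vs 'c' => DIFFER
  Position 5: 'a' vs 'b' => DIFFER
Positions that differ: 4

4


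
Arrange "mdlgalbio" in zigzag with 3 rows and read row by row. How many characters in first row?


Zigzag "mdlgalbio" into 3 rows:
Placing characters:
  'm' => row 0
  'd' => row 1
  'l' => row 2
  'g' => row 1
  'a' => row 0
  'l' => row 1
  'b' => row 2
  'i' => row 1
  'o' => row 0
Rows:
  Row 0: "mao"
  Row 1: "dgli"
  Row 2: "lb"
First row length: 3

3


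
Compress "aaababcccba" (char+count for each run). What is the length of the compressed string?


Input: aaababcccba
Runs:
  'a' x 3 => "a3"
  'b' x 1 => "b1"
  'a' x 1 => "a1"
  'b' x 1 => "b1"
  'c' x 3 => "c3"
  'b' x 1 => "b1"
  'a' x 1 => "a1"
Compressed: "a3b1a1b1c3b1a1"
Compressed length: 14

14


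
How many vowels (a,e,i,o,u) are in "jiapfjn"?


Input: jiapfjn
Checking each character:
  'j' at position 0: consonant
  'i' at position 1: vowel (running total: 1)
  'a' at position 2: vowel (running total: 2)
  'p' at position 3: consonant
  'f' at position 4: consonant
  'j' at position 5: consonant
  'n' at position 6: consonant
Total vowels: 2

2


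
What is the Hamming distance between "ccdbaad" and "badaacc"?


Comparing "ccdbaad" and "badaacc" position by position:
  Position 0: 'c' vs 'b' => differ
  Position 1: 'c' vs 'a' => differ
  Position 2: 'd' vs 'd' => same
  Position 3: 'b' vs 'a' => differ
  Position 4: 'a' vs 'a' => same
  Position 5: 'a' vs 'c' => differ
  Position 6: 'd' vs 'c' => differ
Total differences (Hamming distance): 5

5


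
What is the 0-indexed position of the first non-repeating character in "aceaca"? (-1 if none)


Input: aceaca
Character frequencies:
  'a': 3
  'c': 2
  'e': 1
Scanning left to right for freq == 1:
  Position 0 ('a'): freq=3, skip
  Position 1 ('c'): freq=2, skip
  Position 2 ('e'): unique! => answer = 2

2


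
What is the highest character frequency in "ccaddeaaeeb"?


Input: ccaddeaaeeb
Character counts:
  'a': 3
  'b': 1
  'c': 2
  'd': 2
  'e': 3
Maximum frequency: 3

3


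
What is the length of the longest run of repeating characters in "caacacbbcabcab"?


Input: "caacacbbcabcab"
Scanning for longest run:
  Position 1 ('a'): new char, reset run to 1
  Position 2 ('a'): continues run of 'a', length=2
  Position 3 ('c'): new char, reset run to 1
  Position 4 ('a'): new char, reset run to 1
  Position 5 ('c'): new char, reset run to 1
  Position 6 ('b'): new char, reset run to 1
  Position 7 ('b'): continues run of 'b', length=2
  Position 8 ('c'): new char, reset run to 1
  Position 9 ('a'): new char, reset run to 1
  Position 10 ('b'): new char, reset run to 1
  Position 11 ('c'): new char, reset run to 1
  Position 12 ('a'): new char, reset run to 1
  Position 13 ('b'): new char, reset run to 1
Longest run: 'a' with length 2

2


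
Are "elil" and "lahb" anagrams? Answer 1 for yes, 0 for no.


Strings: "elil", "lahb"
Sorted first:  eill
Sorted second: abhl
Differ at position 0: 'e' vs 'a' => not anagrams

0


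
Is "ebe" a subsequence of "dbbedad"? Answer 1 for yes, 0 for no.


Check if "ebe" is a subsequence of "dbbedad"
Greedy scan:
  Position 0 ('d'): no match needed
  Position 1 ('b'): no match needed
  Position 2 ('b'): no match needed
  Position 3 ('e'): matches sub[0] = 'e'
  Position 4 ('d'): no match needed
  Position 5 ('a'): no match needed
  Position 6 ('d'): no match needed
Only matched 1/3 characters => not a subsequence

0


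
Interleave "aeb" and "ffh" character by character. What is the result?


Interleaving "aeb" and "ffh":
  Position 0: 'a' from first, 'f' from second => "af"
  Position 1: 'e' from first, 'f' from second => "ef"
  Position 2: 'b' from first, 'h' from second => "bh"
Result: afefbh

afefbh


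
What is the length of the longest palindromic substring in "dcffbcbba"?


Input: "dcffbcbba"
Checking substrings for palindromes:
  [4:7] "bcb" (len 3) => palindrome
  [2:4] "ff" (len 2) => palindrome
  [6:8] "bb" (len 2) => palindrome
Longest palindromic substring: "bcb" with length 3

3


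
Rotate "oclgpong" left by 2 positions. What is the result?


Input: "oclgpong", rotate left by 2
First 2 characters: "oc"
Remaining characters: "lgpong"
Concatenate remaining + first: "lgpong" + "oc" = "lgpongoc"

lgpongoc


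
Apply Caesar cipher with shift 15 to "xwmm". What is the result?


Caesar cipher: shift "xwmm" by 15
  'x' (pos 23) + 15 = pos 12 = 'm'
  'w' (pos 22) + 15 = pos 11 = 'l'
  'm' (pos 12) + 15 = pos 1 = 'b'
  'm' (pos 12) + 15 = pos 1 = 'b'
Result: mlbb

mlbb


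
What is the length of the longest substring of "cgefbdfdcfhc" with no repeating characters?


Input: "cgefbdfdcfhc"
Sliding window (track last position of each char):
  Position 0 ('c'): window [0,0] length 1 -- new best
  Position 1 ('g'): window [0,1] length 2 -- new best
  Position 2 ('e'): window [0,2] length 3 -- new best
  Position 3 ('f'): window [0,3] length 4 -- new best
  Position 4 ('b'): window [0,4] length 5 -- new best
  Position 5 ('d'): window [0,5] length 6 -- new best
  Position 6 ('f'): repeat (last at 3), move window start to 4
  Position 6 ('f'): window [4,6] length 3
  Position 7 ('d'): repeat (last at 5), move window start to 6
  Position 7 ('d'): window [6,7] length 2
  Position 8 ('c'): window [6,8] length 3
  Position 9 ('f'): repeat (last at 6), move window start to 7
  Position 9 ('f'): window [7,9] length 3
  Position 10 ('h'): window [7,10] length 4
  Position 11 ('c'): repeat (last at 8), move window start to 9
  Position 11 ('c'): window [9,11] length 3
Longest substring with no repeats: "cgefbd" with length 6

6


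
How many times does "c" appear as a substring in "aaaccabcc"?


Searching for "c" in "aaaccabcc"
Scanning each position:
  Position 0: "a" => no
  Position 1: "a" => no
  Position 2: "a" => no
  Position 3: "c" => MATCH
  Position 4: "c" => MATCH
  Position 5: "a" => no
  Position 6: "b" => no
  Position 7: "c" => MATCH
  Position 8: "c" => MATCH
Total occurrences: 4

4


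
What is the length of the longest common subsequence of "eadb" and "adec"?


LCS of "eadb" and "adec"
DP table:
           a    d    e    c
      0    0    0    0    0
  e   0    0    0    1    1
  a   0    1    1    1    1
  d   0    1    2    2    2
  b   0    1    2    2    2
LCS length = dp[4][4] = 2

2


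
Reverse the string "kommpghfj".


Input: kommpghfj
Reading characters right to left:
  Position 8: 'j'
  Position 7: 'f'
  Position 6: 'h'
  Position 5: 'g'
  Position 4: 'p'
  Position 3: 'm'
  Position 2: 'm'
  Position 1: 'o'
  Position 0: 'k'
Reversed: jfhgpmmok

jfhgpmmok
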